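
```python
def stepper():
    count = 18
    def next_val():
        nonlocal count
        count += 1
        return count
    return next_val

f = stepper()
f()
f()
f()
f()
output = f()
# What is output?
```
23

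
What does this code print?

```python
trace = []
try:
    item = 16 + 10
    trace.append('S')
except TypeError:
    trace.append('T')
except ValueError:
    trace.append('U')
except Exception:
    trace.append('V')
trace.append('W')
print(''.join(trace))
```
SW

No exception, try block completes normally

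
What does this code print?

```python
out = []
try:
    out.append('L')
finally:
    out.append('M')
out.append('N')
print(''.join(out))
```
LMN

try/finally without except, no exception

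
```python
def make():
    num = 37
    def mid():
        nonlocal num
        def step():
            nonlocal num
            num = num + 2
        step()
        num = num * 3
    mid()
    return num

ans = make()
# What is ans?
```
117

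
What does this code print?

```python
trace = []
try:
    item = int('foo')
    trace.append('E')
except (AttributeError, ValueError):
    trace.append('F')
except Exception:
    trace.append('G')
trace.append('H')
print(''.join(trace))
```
FH

ValueError matches tuple containing it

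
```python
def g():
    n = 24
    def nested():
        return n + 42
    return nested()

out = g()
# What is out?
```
66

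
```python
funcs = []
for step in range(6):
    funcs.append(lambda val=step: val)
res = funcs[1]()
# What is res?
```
1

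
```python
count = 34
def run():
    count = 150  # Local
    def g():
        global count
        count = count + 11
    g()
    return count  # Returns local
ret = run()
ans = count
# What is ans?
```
45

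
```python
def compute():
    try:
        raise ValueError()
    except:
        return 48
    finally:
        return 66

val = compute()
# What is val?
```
66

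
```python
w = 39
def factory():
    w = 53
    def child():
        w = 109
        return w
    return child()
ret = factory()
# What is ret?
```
109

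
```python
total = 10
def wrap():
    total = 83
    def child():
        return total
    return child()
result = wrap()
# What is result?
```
83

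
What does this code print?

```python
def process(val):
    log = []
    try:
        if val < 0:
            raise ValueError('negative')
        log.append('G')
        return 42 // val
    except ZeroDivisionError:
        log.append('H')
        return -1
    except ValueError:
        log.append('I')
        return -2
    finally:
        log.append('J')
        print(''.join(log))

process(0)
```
GHJ

val=0 causes ZeroDivisionError, caught, finally prints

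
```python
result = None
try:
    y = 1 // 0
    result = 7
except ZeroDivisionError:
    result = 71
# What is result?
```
71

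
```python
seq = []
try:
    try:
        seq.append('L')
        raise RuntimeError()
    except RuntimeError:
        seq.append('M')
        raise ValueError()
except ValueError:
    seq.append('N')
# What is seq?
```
['L', 'M', 'N']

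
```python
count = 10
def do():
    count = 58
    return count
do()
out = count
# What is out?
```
10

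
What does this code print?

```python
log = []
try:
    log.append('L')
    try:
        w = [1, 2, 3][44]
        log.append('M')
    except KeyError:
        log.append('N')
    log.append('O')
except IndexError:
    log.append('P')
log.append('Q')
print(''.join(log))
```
LPQ

Inner handler doesn't match, propagates to outer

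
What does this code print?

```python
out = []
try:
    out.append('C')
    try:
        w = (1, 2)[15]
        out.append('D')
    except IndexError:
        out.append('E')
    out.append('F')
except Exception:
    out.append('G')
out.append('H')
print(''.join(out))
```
CEFH

Inner exception caught by inner handler, outer continues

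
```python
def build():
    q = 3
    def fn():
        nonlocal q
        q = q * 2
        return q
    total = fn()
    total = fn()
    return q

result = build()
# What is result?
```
12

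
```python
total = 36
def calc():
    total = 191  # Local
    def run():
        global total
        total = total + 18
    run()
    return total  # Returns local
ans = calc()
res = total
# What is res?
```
54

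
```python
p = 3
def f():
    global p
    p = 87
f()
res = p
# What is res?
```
87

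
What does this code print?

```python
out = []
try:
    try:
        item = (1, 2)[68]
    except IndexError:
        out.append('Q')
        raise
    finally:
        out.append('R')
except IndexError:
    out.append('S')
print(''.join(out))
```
QRS

finally runs before re-raised exception propagates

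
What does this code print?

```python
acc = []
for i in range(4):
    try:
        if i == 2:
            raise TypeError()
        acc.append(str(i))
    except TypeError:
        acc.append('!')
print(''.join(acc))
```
01!3

Exception on i=2 caught, loop continues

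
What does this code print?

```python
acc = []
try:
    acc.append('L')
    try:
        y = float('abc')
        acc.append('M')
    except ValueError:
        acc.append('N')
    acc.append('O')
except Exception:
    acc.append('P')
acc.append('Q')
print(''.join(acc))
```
LNOQ

Inner exception caught by inner handler, outer continues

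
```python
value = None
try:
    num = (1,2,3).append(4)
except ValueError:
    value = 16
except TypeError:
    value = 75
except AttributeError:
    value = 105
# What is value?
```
105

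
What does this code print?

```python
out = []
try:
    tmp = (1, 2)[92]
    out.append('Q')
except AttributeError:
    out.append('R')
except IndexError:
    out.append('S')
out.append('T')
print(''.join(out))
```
ST

IndexError is caught by its specific handler, not AttributeError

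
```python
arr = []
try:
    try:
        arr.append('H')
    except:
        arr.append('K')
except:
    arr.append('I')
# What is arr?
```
['H']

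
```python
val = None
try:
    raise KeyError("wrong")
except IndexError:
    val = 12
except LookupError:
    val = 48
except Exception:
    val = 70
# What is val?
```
48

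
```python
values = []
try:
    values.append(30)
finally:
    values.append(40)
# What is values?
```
[30, 40]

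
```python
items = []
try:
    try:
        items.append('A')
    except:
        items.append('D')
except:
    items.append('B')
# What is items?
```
['A']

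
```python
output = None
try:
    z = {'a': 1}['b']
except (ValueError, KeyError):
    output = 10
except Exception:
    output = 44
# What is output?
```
10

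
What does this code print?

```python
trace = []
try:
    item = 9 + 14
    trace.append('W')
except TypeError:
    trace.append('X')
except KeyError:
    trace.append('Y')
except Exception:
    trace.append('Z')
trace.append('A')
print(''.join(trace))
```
WA

No exception, try block completes normally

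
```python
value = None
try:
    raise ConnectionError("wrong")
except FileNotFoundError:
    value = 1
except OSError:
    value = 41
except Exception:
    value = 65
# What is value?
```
41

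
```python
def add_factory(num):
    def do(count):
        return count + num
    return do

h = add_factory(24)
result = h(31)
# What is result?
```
55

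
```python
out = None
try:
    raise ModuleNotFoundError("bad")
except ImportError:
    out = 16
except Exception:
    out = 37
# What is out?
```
16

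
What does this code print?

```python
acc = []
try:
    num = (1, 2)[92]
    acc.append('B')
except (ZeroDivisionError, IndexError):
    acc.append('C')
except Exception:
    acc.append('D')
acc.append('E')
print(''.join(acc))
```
CE

IndexError matches tuple containing it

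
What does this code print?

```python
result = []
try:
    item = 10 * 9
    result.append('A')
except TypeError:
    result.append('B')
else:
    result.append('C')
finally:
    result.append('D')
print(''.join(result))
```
ACD

else runs before finally when no exception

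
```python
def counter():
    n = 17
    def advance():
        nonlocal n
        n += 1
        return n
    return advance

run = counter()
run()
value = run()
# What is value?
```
19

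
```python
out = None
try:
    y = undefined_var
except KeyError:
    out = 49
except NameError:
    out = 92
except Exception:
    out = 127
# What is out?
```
92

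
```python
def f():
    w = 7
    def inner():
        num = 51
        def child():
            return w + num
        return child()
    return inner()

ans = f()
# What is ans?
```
58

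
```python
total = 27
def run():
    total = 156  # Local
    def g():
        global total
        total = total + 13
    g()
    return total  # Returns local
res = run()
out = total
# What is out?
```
40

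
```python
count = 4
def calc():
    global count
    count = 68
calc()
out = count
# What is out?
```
68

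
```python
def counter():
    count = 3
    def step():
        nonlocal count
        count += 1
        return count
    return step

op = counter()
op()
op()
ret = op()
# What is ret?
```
6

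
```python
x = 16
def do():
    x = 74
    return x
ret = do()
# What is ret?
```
74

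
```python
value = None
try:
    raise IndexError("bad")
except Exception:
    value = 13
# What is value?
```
13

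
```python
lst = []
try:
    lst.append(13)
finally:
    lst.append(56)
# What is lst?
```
[13, 56]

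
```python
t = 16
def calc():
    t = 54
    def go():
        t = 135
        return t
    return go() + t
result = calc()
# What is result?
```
189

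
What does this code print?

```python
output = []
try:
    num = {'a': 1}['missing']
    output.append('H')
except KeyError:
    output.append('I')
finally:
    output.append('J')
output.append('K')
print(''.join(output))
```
IJK

finally always runs, even after exception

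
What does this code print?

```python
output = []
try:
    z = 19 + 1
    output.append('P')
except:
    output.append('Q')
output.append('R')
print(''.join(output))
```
PR

No exception, try block completes normally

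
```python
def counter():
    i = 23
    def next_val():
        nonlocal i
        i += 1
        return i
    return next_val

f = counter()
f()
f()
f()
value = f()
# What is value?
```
27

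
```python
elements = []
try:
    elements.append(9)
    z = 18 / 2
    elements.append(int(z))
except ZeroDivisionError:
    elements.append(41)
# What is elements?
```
[9, 9]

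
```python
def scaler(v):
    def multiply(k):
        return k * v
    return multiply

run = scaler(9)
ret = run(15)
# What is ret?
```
135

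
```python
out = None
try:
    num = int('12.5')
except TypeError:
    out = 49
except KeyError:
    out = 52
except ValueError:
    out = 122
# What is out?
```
122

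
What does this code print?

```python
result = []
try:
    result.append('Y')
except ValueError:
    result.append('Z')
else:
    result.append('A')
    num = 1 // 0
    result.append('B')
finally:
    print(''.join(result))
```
YA

Try succeeds, else appends 'A', ZeroDivisionError in else is uncaught, finally prints before exception propagates ('B' never appended)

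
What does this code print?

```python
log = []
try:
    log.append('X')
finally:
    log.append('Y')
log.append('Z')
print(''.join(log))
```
XYZ

try/finally without except, no exception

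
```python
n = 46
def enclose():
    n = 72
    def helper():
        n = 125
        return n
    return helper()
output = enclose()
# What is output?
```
125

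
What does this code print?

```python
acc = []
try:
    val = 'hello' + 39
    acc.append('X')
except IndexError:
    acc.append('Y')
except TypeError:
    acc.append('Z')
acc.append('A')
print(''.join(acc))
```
ZA

TypeError is caught by its specific handler, not IndexError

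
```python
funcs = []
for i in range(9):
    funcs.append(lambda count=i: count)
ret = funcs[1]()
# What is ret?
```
1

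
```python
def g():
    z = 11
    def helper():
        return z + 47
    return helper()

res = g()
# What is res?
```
58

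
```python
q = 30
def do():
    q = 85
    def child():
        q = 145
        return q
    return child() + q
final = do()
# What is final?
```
230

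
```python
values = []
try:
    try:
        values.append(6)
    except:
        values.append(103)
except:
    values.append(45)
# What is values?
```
[6]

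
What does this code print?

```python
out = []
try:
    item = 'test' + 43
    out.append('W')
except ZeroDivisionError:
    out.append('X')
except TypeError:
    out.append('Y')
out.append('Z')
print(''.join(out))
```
YZ

TypeError is caught by its specific handler, not ZeroDivisionError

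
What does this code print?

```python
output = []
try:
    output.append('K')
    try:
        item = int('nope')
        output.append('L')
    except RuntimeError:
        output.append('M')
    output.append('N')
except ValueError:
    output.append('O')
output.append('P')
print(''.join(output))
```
KOP

Inner handler doesn't match, propagates to outer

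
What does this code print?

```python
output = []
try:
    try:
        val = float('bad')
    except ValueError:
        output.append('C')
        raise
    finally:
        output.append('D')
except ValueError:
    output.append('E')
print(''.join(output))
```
CDE

finally runs before re-raised exception propagates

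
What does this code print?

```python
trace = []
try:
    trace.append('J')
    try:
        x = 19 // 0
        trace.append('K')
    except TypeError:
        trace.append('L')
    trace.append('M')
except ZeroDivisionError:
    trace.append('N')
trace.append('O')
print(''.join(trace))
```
JNO

Inner handler doesn't match, propagates to outer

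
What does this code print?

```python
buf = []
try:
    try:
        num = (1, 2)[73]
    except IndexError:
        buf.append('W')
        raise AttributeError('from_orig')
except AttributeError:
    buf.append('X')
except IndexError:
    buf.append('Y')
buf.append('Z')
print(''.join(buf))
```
WXZ

AttributeError raised and caught, original IndexError not re-raised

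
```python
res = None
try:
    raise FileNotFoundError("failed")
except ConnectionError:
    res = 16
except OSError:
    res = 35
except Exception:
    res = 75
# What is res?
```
35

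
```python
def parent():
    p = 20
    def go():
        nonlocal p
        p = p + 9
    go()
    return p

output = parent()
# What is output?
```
29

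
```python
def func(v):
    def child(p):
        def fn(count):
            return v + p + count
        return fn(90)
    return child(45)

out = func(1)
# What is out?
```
136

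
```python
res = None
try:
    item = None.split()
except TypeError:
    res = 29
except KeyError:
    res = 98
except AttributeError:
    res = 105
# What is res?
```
105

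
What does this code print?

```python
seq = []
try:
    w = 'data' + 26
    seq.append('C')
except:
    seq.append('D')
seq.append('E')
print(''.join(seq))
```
DE

Exception raised in try, caught by bare except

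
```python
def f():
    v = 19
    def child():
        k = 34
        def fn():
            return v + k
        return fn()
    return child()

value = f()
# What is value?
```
53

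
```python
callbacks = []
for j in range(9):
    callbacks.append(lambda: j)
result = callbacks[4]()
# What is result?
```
8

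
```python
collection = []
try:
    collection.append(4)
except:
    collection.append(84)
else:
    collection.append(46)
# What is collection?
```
[4, 46]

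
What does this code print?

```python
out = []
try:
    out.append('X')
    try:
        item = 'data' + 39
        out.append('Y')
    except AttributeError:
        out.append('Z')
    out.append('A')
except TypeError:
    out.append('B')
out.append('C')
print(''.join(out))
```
XBC

Inner handler doesn't match, propagates to outer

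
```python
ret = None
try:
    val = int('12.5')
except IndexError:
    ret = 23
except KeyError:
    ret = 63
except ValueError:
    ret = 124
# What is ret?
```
124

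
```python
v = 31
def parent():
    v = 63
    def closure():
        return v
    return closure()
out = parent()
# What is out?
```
63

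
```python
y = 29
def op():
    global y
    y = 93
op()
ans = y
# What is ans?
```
93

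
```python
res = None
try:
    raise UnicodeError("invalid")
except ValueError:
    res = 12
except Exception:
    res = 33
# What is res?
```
12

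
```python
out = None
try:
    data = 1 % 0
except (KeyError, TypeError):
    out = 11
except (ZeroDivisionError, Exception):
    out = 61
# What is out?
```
61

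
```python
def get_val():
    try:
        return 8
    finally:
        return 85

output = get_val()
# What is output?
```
85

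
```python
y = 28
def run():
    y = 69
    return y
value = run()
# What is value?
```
69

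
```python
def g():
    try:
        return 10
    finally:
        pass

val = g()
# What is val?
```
10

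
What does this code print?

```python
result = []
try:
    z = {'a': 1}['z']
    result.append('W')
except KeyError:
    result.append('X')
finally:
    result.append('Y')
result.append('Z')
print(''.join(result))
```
XYZ

finally always runs, even after exception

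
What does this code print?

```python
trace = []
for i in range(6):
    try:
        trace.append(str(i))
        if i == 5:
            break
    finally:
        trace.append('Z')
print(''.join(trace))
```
0Z1Z2Z3Z4Z5Z

finally runs even when breaking out of loop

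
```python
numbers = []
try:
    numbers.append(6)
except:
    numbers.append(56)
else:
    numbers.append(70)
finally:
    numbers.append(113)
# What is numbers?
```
[6, 70, 113]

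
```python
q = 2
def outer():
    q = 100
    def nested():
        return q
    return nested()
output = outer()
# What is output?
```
100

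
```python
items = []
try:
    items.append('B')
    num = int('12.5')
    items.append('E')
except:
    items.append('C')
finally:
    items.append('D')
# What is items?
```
['B', 'C', 'D']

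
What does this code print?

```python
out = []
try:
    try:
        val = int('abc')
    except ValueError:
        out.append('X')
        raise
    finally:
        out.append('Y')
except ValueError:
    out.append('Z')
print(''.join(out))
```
XYZ

finally runs before re-raised exception propagates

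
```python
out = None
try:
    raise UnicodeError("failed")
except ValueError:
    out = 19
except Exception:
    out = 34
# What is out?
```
19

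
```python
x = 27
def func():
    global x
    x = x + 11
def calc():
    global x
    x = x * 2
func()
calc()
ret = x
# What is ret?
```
76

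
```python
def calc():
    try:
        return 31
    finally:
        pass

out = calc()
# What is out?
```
31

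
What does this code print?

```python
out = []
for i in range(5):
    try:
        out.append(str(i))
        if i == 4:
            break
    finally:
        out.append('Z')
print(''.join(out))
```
0Z1Z2Z3Z4Z

finally runs even when breaking out of loop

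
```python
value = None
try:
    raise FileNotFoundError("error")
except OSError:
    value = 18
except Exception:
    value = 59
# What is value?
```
18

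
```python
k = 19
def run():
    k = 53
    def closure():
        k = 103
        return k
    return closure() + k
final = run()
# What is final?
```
156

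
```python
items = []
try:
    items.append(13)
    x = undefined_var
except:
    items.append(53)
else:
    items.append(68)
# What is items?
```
[13, 53]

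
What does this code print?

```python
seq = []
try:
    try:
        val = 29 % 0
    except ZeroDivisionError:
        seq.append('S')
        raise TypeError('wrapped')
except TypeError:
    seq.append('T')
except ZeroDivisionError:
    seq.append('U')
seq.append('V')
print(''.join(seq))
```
STV

TypeError raised and caught, original ZeroDivisionError not re-raised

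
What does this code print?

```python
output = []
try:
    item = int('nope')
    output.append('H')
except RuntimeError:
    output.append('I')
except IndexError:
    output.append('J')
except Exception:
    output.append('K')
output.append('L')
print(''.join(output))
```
KL

ValueError not specifically caught, falls to Exception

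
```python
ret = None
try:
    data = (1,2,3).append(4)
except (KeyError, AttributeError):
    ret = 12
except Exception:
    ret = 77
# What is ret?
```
12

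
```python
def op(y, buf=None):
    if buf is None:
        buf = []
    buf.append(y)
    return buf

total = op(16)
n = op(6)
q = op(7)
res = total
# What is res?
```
[16]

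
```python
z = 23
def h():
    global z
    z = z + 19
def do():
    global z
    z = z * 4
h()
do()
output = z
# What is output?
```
168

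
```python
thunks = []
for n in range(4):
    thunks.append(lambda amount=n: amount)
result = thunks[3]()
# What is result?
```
3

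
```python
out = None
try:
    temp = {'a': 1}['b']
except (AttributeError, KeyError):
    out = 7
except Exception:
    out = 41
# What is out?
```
7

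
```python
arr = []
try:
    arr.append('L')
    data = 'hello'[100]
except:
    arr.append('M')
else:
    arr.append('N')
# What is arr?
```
['L', 'M']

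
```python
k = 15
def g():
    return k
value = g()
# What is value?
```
15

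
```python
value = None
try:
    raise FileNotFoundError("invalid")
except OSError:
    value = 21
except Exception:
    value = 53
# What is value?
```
21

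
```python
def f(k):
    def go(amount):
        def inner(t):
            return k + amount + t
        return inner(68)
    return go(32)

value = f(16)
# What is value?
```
116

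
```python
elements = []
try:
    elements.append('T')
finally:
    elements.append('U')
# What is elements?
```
['T', 'U']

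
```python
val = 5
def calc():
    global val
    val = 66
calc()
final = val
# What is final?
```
66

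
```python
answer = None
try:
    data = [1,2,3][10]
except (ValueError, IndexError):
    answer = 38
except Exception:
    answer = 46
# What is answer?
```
38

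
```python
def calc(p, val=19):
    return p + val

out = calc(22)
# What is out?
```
41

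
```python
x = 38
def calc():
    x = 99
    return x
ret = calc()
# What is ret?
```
99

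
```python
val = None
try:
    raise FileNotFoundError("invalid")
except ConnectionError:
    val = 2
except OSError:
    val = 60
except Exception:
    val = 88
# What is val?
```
60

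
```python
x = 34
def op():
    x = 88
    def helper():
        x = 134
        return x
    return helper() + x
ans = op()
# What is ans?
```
222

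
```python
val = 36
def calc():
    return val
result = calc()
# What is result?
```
36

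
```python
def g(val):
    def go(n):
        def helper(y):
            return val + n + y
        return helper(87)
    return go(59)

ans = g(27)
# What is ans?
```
173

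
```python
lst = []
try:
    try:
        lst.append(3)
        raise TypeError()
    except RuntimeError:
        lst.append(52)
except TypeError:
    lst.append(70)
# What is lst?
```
[3, 70]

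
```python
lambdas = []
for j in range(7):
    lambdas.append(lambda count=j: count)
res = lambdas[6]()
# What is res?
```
6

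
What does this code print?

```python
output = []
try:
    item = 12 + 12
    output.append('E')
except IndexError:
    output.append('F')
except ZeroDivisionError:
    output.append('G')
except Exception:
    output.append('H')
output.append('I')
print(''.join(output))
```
EI

No exception, try block completes normally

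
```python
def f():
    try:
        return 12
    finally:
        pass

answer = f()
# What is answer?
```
12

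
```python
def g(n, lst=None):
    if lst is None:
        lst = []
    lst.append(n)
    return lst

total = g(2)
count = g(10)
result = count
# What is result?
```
[10]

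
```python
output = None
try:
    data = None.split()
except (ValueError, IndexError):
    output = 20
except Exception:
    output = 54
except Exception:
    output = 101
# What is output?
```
54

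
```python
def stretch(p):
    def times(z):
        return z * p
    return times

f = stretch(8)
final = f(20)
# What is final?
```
160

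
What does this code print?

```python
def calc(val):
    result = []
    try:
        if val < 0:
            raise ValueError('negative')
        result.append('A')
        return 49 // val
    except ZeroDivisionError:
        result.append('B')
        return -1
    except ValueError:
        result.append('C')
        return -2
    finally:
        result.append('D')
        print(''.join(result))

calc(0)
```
ABD

val=0 causes ZeroDivisionError, caught, finally prints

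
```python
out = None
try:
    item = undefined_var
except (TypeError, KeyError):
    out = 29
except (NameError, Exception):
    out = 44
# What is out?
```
44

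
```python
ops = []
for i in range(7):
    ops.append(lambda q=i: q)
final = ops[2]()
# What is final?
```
2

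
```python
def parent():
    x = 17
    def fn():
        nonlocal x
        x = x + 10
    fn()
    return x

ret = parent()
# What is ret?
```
27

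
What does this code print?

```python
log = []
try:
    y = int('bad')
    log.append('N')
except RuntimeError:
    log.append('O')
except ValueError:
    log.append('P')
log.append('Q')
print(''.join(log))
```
PQ

ValueError is caught by its specific handler, not RuntimeError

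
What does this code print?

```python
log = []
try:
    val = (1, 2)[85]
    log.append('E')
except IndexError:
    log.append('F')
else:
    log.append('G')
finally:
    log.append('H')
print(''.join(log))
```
FH

Exception: except runs, else skipped, finally runs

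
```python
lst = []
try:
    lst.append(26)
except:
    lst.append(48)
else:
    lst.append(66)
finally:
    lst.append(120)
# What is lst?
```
[26, 66, 120]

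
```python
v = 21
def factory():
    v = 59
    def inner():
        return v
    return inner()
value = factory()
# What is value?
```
59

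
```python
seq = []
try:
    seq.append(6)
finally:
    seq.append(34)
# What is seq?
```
[6, 34]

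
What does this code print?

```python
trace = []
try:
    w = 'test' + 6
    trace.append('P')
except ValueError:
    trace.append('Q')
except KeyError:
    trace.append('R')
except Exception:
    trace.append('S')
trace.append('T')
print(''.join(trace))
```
ST

TypeError not specifically caught, falls to Exception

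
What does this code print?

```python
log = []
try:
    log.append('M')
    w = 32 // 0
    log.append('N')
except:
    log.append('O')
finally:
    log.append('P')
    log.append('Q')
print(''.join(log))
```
MOPQ

Code before exception runs, then except, then all of finally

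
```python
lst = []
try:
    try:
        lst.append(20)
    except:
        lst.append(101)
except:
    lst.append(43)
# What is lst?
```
[20]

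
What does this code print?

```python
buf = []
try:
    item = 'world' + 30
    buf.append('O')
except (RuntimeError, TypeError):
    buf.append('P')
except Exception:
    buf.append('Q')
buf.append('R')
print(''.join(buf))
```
PR

TypeError matches tuple containing it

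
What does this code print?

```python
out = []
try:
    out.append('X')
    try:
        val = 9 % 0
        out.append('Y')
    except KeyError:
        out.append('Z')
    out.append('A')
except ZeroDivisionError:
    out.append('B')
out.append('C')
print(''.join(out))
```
XBC

Inner handler doesn't match, propagates to outer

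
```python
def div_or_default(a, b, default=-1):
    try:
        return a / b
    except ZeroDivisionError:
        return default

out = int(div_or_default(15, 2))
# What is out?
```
7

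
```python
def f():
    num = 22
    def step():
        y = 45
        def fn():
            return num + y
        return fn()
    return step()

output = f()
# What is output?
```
67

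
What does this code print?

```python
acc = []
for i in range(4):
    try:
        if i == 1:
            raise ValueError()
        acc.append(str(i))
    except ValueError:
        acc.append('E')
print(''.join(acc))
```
0E23

Exception on i=1 caught, loop continues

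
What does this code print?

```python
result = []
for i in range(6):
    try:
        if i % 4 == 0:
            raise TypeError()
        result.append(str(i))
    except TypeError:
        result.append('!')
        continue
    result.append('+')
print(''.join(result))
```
!1+2+3+!5+

continue in except skips rest of loop body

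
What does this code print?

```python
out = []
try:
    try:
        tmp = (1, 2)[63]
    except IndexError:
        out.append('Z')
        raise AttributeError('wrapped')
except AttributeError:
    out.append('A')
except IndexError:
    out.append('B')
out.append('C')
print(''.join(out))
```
ZAC

AttributeError raised and caught, original IndexError not re-raised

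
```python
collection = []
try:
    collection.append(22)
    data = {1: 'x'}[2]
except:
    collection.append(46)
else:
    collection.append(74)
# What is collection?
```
[22, 46]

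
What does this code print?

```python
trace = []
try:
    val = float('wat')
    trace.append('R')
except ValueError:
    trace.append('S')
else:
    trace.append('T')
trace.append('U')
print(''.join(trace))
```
SU

else block skipped when exception is caught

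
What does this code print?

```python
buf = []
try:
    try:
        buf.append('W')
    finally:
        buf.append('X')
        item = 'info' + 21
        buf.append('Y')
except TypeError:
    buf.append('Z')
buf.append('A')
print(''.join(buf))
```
WXZA

Exception in inner finally caught by outer except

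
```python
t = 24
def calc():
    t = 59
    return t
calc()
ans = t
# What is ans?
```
24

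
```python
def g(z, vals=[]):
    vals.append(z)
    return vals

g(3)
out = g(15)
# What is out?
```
[3, 15]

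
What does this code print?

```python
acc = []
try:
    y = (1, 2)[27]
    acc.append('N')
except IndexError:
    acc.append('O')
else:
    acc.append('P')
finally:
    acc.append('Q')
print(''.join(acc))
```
OQ

Exception: except runs, else skipped, finally runs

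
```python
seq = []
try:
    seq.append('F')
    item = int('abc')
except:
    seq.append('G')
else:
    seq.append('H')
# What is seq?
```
['F', 'G']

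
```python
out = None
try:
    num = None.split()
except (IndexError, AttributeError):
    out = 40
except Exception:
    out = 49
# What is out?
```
40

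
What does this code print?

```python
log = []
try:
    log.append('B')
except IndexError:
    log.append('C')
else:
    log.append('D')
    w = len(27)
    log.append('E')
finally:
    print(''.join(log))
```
BD

Try succeeds, else appends 'D', TypeError in else is uncaught, finally prints before exception propagates ('E' never appended)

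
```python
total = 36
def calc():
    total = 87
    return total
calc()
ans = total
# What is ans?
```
36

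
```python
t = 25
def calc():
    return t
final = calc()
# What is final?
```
25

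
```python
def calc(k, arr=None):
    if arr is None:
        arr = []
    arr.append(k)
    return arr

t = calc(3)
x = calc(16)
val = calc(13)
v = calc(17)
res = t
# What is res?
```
[3]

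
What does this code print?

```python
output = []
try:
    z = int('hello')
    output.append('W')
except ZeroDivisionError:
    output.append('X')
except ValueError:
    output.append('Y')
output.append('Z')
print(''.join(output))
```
YZ

ValueError is caught by its specific handler, not ZeroDivisionError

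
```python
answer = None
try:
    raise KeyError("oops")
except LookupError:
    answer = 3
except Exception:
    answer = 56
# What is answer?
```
3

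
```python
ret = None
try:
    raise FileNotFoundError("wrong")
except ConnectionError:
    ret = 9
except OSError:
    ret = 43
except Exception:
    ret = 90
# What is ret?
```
43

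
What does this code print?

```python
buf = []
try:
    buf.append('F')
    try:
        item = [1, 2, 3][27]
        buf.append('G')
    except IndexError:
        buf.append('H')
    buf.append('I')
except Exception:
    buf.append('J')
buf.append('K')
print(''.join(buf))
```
FHIK

Inner exception caught by inner handler, outer continues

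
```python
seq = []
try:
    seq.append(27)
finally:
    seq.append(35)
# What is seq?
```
[27, 35]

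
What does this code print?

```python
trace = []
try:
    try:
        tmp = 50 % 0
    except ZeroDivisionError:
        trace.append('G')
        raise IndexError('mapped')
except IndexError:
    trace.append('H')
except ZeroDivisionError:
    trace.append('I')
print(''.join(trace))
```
GH

New IndexError raised, caught by outer IndexError handler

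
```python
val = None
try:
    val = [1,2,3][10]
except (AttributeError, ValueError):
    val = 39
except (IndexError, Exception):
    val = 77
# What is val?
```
77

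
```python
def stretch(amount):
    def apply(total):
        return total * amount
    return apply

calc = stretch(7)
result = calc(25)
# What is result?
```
175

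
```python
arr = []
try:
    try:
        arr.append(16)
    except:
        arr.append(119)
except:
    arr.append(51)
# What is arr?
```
[16]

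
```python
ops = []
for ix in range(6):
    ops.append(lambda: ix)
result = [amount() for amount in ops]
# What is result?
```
[5, 5, 5, 5, 5, 5]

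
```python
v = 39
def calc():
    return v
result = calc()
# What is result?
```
39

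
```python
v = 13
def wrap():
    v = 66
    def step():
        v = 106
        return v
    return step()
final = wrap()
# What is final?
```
106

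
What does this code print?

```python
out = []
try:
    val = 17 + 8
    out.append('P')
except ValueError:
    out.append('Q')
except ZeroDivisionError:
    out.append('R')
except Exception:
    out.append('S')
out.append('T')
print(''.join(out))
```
PT

No exception, try block completes normally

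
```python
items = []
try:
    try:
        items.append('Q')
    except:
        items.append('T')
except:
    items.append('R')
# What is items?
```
['Q']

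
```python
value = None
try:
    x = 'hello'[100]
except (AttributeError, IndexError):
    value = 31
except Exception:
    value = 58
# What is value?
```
31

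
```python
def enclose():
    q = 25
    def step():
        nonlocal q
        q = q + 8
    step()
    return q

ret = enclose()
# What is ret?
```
33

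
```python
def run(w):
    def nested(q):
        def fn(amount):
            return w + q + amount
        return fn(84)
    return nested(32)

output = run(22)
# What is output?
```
138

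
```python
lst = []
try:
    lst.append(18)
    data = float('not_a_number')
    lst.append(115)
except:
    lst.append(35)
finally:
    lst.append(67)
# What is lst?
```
[18, 35, 67]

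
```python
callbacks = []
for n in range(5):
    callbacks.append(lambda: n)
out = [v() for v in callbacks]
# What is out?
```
[4, 4, 4, 4, 4]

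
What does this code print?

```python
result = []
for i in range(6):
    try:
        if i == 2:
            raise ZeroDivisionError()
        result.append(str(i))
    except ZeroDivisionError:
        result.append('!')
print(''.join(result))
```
01!345

Exception on i=2 caught, loop continues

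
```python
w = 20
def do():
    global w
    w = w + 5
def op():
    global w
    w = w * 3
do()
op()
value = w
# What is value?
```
75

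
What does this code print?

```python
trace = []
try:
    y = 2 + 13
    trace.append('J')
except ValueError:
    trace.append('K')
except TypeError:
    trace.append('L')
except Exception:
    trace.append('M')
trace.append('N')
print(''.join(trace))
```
JN

No exception, try block completes normally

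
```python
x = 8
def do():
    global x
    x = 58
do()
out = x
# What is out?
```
58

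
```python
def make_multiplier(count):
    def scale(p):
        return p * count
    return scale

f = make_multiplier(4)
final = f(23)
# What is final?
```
92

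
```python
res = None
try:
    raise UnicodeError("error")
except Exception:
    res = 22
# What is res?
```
22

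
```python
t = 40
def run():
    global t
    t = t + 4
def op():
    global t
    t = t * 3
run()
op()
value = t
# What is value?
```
132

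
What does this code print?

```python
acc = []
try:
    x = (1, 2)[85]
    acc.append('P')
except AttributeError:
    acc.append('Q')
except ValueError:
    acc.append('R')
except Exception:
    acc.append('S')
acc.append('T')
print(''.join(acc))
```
ST

IndexError not specifically caught, falls to Exception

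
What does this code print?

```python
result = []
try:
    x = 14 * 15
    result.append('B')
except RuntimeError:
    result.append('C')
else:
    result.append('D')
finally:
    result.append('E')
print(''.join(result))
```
BDE

else runs before finally when no exception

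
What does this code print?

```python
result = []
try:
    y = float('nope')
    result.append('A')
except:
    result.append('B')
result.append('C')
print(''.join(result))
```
BC

Exception raised in try, caught by bare except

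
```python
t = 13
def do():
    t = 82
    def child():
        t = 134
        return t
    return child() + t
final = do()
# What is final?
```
216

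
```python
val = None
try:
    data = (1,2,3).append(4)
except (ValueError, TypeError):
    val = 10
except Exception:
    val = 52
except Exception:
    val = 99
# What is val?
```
52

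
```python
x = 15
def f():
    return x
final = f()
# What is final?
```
15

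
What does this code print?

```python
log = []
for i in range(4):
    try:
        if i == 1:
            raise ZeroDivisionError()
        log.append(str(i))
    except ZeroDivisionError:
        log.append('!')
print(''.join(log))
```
0!23

Exception on i=1 caught, loop continues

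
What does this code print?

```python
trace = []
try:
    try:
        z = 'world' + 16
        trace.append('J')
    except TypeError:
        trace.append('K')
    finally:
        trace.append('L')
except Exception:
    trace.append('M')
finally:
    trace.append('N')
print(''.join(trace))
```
KLN

Both finally blocks run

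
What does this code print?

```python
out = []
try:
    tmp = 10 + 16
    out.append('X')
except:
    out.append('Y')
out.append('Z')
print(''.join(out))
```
XZ

No exception, try block completes normally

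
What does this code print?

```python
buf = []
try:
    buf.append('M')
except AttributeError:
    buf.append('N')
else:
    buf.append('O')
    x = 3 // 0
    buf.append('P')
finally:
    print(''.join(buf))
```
MO

Try succeeds, else appends 'O', ZeroDivisionError in else is uncaught, finally prints before exception propagates ('P' never appended)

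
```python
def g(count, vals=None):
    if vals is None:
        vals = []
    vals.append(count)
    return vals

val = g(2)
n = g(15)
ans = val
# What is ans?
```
[2]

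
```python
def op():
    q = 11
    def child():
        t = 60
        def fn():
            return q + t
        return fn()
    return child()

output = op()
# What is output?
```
71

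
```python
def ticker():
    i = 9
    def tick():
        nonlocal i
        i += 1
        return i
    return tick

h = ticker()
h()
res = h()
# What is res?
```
11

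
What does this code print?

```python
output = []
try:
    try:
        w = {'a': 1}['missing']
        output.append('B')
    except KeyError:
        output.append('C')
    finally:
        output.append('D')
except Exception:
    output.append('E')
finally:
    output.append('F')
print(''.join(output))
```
CDF

Both finally blocks run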